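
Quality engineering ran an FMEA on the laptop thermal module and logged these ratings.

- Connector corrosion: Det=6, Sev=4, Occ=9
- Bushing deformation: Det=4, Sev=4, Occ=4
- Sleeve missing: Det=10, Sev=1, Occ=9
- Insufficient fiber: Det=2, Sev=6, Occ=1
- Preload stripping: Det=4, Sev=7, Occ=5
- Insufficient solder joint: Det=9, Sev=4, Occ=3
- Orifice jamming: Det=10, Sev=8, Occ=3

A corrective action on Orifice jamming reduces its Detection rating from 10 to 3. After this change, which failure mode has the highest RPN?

Connector corrosion

RPN = Severity × Occurrence × Detection:
  Connector corrosion: 4 × 9 × 6 = 216
  Bushing deformation: 4 × 4 × 4 = 64
  Sleeve missing: 1 × 9 × 10 = 90
  Insufficient fiber: 6 × 1 × 2 = 12
  Preload stripping: 7 × 5 × 4 = 140
  Insufficient solder joint: 4 × 3 × 9 = 108
  Orifice jamming: 8 × 3 × 10 = 240
After action: Orifice jamming → 8 × 3 × 3 = 72.
Revised RPNs: Connector corrosion=216, Preload stripping=140, Insufficient solder joint=108, Sleeve missing=90, Orifice jamming=72, Bushing deformation=64, Insufficient fiber=12.
Highest is now Connector corrosion (216).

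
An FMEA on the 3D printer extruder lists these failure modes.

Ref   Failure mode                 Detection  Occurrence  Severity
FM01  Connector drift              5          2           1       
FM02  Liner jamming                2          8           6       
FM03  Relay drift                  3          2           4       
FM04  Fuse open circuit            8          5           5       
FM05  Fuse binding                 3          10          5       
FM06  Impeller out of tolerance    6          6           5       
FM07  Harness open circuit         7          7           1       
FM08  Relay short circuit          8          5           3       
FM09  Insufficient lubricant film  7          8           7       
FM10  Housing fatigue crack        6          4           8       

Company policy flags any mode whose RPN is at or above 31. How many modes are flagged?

RPN = Severity × Occurrence × Detection:
  FM01: 1 × 2 × 5 = 10
  FM02: 6 × 8 × 2 = 96
  FM03: 4 × 2 × 3 = 24
  FM04: 5 × 5 × 8 = 200
  FM05: 5 × 10 × 3 = 150
  FM06: 5 × 6 × 6 = 180
  FM07: 1 × 7 × 7 = 49
  FM08: 3 × 5 × 8 = 120
  FM09: 7 × 8 × 7 = 392
  FM10: 8 × 4 × 6 = 192
Modes with RPN ≥ 31: FM02 (96), FM04 (200), FM05 (150), FM06 (180), FM07 (49), FM08 (120), FM09 (392), FM10 (192) → 8.

8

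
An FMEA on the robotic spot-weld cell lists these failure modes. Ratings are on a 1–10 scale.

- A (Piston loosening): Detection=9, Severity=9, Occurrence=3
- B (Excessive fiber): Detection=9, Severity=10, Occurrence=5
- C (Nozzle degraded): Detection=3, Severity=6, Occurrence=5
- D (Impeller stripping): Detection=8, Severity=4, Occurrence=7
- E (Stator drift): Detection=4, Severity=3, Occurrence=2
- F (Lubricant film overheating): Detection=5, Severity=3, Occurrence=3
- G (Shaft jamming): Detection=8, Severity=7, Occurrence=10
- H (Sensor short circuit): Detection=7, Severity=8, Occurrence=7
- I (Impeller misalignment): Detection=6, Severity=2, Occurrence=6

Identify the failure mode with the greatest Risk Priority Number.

RPN = Severity × Occurrence × Detection:
  A: 9 × 3 × 9 = 243
  B: 10 × 5 × 9 = 450
  C: 6 × 5 × 3 = 90
  D: 4 × 7 × 8 = 224
  E: 3 × 2 × 4 = 24
  F: 3 × 3 × 5 = 45
  G: 7 × 10 × 8 = 560
  H: 8 × 7 × 7 = 392
  I: 2 × 6 × 6 = 72
Highest RPN is 560 → G.

G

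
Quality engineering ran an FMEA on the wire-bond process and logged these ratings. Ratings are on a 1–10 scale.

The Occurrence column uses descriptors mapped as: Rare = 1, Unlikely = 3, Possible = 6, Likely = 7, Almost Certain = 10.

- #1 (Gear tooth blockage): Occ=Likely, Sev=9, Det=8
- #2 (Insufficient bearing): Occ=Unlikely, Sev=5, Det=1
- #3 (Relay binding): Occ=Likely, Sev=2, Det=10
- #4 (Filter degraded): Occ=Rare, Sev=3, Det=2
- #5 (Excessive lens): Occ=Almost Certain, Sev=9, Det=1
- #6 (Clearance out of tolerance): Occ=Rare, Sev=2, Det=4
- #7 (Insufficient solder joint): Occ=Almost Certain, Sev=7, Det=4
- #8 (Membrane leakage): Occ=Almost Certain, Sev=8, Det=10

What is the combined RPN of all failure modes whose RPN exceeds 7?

1837

RPN = Severity × Occurrence × Detection:
  #1: 9 × 7 × 8 = 504
  #2: 5 × 3 × 1 = 15
  #3: 2 × 7 × 10 = 140
  #4: 3 × 1 × 2 = 6
  #5: 9 × 10 × 1 = 90
  #6: 2 × 1 × 4 = 8
  #7: 7 × 10 × 4 = 280
  #8: 8 × 10 × 10 = 800
RPN > 7: #1 (504), #2 (15), #3 (140), #5 (90), #6 (8), #7 (280), #8 (800).
Sum: 504 + 15 + 140 + 90 + 8 + 280 + 800 = 1837.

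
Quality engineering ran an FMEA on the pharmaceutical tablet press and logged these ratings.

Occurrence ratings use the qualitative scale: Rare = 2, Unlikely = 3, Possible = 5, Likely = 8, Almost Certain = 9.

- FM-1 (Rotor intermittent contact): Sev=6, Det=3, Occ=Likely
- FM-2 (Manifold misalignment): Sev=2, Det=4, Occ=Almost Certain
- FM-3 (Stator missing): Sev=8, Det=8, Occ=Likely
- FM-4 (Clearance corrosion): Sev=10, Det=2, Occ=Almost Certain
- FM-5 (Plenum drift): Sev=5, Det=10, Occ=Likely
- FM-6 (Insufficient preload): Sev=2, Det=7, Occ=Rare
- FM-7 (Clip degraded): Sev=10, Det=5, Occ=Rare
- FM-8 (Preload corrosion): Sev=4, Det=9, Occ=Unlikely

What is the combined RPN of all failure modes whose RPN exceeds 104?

RPN = Severity × Occurrence × Detection:
  FM-1: 6 × 8 × 3 = 144
  FM-2: 2 × 9 × 4 = 72
  FM-3: 8 × 8 × 8 = 512
  FM-4: 10 × 9 × 2 = 180
  FM-5: 5 × 8 × 10 = 400
  FM-6: 2 × 2 × 7 = 28
  FM-7: 10 × 2 × 5 = 100
  FM-8: 4 × 3 × 9 = 108
RPN > 104: FM-1 (144), FM-3 (512), FM-4 (180), FM-5 (400), FM-8 (108).
Sum: 144 + 512 + 180 + 400 + 108 = 1344.

1344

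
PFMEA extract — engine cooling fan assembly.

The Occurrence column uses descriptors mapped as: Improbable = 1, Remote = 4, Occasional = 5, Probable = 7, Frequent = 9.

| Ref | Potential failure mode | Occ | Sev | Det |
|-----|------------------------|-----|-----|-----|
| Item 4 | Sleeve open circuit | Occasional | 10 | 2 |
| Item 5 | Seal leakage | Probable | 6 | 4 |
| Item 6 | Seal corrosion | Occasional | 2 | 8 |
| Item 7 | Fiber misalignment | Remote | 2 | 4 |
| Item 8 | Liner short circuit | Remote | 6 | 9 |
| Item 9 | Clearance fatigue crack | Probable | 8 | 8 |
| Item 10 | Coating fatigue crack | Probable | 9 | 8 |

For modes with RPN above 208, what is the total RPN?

RPN = Severity × Occurrence × Detection:
  Item 4: 10 × 5 × 2 = 100
  Item 5: 6 × 7 × 4 = 168
  Item 6: 2 × 5 × 8 = 80
  Item 7: 2 × 4 × 4 = 32
  Item 8: 6 × 4 × 9 = 216
  Item 9: 8 × 7 × 8 = 448
  Item 10: 9 × 7 × 8 = 504
RPN > 208: Item 8 (216), Item 9 (448), Item 10 (504).
Sum: 216 + 448 + 504 = 1168.

1168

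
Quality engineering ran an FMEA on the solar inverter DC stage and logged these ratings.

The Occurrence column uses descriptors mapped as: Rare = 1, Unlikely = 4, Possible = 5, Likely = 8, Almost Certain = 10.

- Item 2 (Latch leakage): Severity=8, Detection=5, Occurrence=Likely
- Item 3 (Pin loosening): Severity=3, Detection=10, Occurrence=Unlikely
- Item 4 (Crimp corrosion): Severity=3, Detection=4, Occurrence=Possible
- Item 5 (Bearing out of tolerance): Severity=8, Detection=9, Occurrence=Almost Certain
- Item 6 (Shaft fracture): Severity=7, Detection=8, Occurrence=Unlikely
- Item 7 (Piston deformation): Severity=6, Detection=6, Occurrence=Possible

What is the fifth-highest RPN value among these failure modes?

120

RPN = Severity × Occurrence × Detection:
  Item 2: 8 × 8 × 5 = 320
  Item 3: 3 × 4 × 10 = 120
  Item 4: 3 × 5 × 4 = 60
  Item 5: 8 × 10 × 9 = 720
  Item 6: 7 × 4 × 8 = 224
  Item 7: 6 × 5 × 6 = 180
Sorted descending: 720, 320, 224, 180, 120, 60.
The fifth-highest RPN is 120 (Item 3).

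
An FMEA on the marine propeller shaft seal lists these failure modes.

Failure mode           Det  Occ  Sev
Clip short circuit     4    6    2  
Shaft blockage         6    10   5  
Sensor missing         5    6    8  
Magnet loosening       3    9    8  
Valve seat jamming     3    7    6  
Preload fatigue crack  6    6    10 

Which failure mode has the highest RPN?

RPN = Severity × Occurrence × Detection:
  Clip short circuit: 2 × 6 × 4 = 48
  Shaft blockage: 5 × 10 × 6 = 300
  Sensor missing: 8 × 6 × 5 = 240
  Magnet loosening: 8 × 9 × 3 = 216
  Valve seat jamming: 6 × 7 × 3 = 126
  Preload fatigue crack: 10 × 6 × 6 = 360
Highest RPN is 360 → Preload fatigue crack.

Preload fatigue crack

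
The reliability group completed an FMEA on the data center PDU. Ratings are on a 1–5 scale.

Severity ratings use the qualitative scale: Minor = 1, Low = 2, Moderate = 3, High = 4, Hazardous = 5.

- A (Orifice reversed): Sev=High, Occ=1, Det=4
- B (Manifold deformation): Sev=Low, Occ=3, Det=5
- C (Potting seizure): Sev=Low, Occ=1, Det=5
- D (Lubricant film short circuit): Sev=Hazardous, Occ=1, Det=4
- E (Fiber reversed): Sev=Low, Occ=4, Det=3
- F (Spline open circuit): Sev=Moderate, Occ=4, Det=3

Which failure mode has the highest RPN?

F

RPN = Severity × Occurrence × Detection:
  A: 4 × 1 × 4 = 16
  B: 2 × 3 × 5 = 30
  C: 2 × 1 × 5 = 10
  D: 5 × 1 × 4 = 20
  E: 2 × 4 × 3 = 24
  F: 3 × 4 × 3 = 36
Highest RPN is 36 → F.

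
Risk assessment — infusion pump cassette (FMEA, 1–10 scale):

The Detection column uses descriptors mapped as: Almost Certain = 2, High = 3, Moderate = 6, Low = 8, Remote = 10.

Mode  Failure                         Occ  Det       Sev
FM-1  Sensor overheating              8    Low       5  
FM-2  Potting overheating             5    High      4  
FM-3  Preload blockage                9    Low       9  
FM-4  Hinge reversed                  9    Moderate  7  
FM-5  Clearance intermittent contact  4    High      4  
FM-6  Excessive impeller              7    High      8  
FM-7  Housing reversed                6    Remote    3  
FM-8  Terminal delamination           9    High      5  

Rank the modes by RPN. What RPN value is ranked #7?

RPN = Severity × Occurrence × Detection:
  FM-1: 5 × 8 × 8 = 320
  FM-2: 4 × 5 × 3 = 60
  FM-3: 9 × 9 × 8 = 648
  FM-4: 7 × 9 × 6 = 378
  FM-5: 4 × 4 × 3 = 48
  FM-6: 8 × 7 × 3 = 168
  FM-7: 3 × 6 × 10 = 180
  FM-8: 5 × 9 × 3 = 135
Sorted descending: 648, 378, 320, 180, 168, 135, 60, 48.
The seventh-highest RPN is 60 (FM-2).

60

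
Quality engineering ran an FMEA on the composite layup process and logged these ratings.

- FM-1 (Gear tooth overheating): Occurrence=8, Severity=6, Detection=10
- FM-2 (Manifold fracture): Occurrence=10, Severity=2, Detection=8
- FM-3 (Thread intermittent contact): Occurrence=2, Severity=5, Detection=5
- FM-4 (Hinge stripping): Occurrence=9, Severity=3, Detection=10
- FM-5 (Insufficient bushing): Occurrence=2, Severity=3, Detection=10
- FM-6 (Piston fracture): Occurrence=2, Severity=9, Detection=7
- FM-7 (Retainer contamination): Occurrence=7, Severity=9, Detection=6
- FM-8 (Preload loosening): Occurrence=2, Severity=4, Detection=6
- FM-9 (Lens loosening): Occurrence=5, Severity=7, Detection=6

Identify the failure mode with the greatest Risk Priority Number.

FM-1

RPN = Severity × Occurrence × Detection:
  FM-1: 6 × 8 × 10 = 480
  FM-2: 2 × 10 × 8 = 160
  FM-3: 5 × 2 × 5 = 50
  FM-4: 3 × 9 × 10 = 270
  FM-5: 3 × 2 × 10 = 60
  FM-6: 9 × 2 × 7 = 126
  FM-7: 9 × 7 × 6 = 378
  FM-8: 4 × 2 × 6 = 48
  FM-9: 7 × 5 × 6 = 210
Highest RPN is 480 → FM-1.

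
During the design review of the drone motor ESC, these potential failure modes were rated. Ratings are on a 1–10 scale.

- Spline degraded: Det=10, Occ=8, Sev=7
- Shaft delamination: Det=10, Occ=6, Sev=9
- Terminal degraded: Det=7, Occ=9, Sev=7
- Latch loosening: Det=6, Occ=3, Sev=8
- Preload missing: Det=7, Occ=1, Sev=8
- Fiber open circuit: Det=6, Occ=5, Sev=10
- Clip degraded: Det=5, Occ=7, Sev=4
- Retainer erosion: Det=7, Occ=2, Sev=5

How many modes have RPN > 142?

RPN = Severity × Occurrence × Detection:
  Spline degraded: 7 × 8 × 10 = 560
  Shaft delamination: 9 × 6 × 10 = 540
  Terminal degraded: 7 × 9 × 7 = 441
  Latch loosening: 8 × 3 × 6 = 144
  Preload missing: 8 × 1 × 7 = 56
  Fiber open circuit: 10 × 5 × 6 = 300
  Clip degraded: 4 × 7 × 5 = 140
  Retainer erosion: 5 × 2 × 7 = 70
Modes with RPN > 142: Spline degraded (560), Shaft delamination (540), Terminal degraded (441), Latch loosening (144), Fiber open circuit (300) → 5.

5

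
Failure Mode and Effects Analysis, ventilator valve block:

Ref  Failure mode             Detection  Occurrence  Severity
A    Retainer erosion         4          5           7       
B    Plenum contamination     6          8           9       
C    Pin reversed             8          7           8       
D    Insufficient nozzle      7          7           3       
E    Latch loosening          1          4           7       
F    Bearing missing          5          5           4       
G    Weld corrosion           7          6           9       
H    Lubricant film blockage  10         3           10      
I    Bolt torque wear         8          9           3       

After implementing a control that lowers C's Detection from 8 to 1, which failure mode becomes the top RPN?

B

RPN = Severity × Occurrence × Detection:
  A: 7 × 5 × 4 = 140
  B: 9 × 8 × 6 = 432
  C: 8 × 7 × 8 = 448
  D: 3 × 7 × 7 = 147
  E: 7 × 4 × 1 = 28
  F: 4 × 5 × 5 = 100
  G: 9 × 6 × 7 = 378
  H: 10 × 3 × 10 = 300
  I: 3 × 9 × 8 = 216
After action: C → 8 × 7 × 1 = 56.
Revised RPNs: B=432, G=378, H=300, I=216, D=147, A=140, F=100, C=56, E=28.
Highest is now B (432).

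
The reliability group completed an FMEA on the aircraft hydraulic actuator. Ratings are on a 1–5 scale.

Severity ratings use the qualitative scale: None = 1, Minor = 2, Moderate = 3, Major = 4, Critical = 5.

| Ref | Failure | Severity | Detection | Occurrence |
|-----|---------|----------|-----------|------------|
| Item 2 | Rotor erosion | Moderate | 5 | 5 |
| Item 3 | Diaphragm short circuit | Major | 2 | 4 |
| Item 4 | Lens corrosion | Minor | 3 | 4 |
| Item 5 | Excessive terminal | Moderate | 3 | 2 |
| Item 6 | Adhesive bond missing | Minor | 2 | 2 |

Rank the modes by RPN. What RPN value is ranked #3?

RPN = Severity × Occurrence × Detection:
  Item 2: 3 × 5 × 5 = 75
  Item 3: 4 × 4 × 2 = 32
  Item 4: 2 × 4 × 3 = 24
  Item 5: 3 × 2 × 3 = 18
  Item 6: 2 × 2 × 2 = 8
Sorted descending: 75, 32, 24, 18, 8.
The third-highest RPN is 24 (Item 4).

24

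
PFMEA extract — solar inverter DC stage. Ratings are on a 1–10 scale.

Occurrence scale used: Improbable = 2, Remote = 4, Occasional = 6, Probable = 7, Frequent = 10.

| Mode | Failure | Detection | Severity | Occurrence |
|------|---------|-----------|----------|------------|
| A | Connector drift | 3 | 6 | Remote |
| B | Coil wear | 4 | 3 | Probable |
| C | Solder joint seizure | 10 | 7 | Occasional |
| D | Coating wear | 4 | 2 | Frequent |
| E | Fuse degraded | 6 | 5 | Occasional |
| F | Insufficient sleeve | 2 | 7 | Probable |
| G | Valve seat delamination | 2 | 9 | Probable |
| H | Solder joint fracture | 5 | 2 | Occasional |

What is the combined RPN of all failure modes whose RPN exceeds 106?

726

RPN = Severity × Occurrence × Detection:
  A: 6 × 4 × 3 = 72
  B: 3 × 7 × 4 = 84
  C: 7 × 6 × 10 = 420
  D: 2 × 10 × 4 = 80
  E: 5 × 6 × 6 = 180
  F: 7 × 7 × 2 = 98
  G: 9 × 7 × 2 = 126
  H: 2 × 6 × 5 = 60
RPN > 106: C (420), E (180), G (126).
Sum: 420 + 180 + 126 = 726.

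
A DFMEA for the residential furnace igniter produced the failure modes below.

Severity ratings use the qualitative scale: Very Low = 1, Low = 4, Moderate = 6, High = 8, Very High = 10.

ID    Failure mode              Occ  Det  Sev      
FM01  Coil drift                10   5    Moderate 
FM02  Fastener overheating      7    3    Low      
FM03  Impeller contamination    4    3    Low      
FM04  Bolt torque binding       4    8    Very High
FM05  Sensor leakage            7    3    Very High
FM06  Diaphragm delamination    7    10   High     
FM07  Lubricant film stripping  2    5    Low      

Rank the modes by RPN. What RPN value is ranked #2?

320

RPN = Severity × Occurrence × Detection:
  FM01: 6 × 10 × 5 = 300
  FM02: 4 × 7 × 3 = 84
  FM03: 4 × 4 × 3 = 48
  FM04: 10 × 4 × 8 = 320
  FM05: 10 × 7 × 3 = 210
  FM06: 8 × 7 × 10 = 560
  FM07: 4 × 2 × 5 = 40
Sorted descending: 560, 320, 300, 210, 84, 48, 40.
The second-highest RPN is 320 (FM04).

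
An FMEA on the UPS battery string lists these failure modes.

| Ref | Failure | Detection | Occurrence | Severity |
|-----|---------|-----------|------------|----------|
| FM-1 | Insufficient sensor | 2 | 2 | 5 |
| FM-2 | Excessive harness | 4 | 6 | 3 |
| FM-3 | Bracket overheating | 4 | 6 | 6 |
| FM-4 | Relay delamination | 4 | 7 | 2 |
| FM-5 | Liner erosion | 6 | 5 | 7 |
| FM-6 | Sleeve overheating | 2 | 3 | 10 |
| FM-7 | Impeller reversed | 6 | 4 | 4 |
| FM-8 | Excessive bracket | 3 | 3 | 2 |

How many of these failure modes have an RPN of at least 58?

5

RPN = Severity × Occurrence × Detection:
  FM-1: 5 × 2 × 2 = 20
  FM-2: 3 × 6 × 4 = 72
  FM-3: 6 × 6 × 4 = 144
  FM-4: 2 × 7 × 4 = 56
  FM-5: 7 × 5 × 6 = 210
  FM-6: 10 × 3 × 2 = 60
  FM-7: 4 × 4 × 6 = 96
  FM-8: 2 × 3 × 3 = 18
Modes with RPN ≥ 58: FM-2 (72), FM-3 (144), FM-5 (210), FM-6 (60), FM-7 (96) → 5.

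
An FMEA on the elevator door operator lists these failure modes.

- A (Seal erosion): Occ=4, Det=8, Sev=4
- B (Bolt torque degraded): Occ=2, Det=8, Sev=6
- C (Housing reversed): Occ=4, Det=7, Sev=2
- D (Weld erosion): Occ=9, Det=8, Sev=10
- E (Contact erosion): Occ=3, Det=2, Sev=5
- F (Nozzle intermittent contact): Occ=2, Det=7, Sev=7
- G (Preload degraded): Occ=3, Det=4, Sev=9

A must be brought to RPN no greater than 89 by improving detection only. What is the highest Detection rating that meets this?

5

A: S=4, O=4, D=8 → current RPN = 128.
Fixed product = 16. Need 16 × D ≤ 89, so D ≤ 89/16 = 5.56.
Maximum integer Detection rating = 5 (gives RPN 80; D=6 would give 96 > 89).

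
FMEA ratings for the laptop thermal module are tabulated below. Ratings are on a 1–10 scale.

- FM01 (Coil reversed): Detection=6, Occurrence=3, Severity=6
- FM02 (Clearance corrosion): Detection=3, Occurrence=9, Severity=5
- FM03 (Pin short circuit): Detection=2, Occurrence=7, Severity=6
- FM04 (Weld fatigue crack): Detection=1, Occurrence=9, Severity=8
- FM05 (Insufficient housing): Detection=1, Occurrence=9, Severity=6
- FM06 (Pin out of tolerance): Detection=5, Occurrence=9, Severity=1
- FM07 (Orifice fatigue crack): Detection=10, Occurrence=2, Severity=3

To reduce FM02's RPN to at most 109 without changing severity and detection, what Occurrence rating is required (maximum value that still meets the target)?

7

FM02: S=5, O=9, D=3 → current RPN = 135.
Fixed product = 15. Need 15 × O ≤ 109, so O ≤ 109/15 = 7.27.
Maximum integer Occurrence rating = 7 (gives RPN 105; O=8 would give 120 > 109).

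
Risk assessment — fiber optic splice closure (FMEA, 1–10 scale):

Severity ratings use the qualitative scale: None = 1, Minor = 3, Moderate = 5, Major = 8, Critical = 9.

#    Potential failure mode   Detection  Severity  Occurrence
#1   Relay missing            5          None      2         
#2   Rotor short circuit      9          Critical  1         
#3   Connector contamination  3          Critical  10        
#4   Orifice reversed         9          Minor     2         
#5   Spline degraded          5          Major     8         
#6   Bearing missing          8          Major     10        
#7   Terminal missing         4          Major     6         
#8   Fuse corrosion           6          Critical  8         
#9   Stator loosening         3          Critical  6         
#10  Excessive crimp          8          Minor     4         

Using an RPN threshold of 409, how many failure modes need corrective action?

2

RPN = Severity × Occurrence × Detection:
  #1: 1 × 2 × 5 = 10
  #2: 9 × 1 × 9 = 81
  #3: 9 × 10 × 3 = 270
  #4: 3 × 2 × 9 = 54
  #5: 8 × 8 × 5 = 320
  #6: 8 × 10 × 8 = 640
  #7: 8 × 6 × 4 = 192
  #8: 9 × 8 × 6 = 432
  #9: 9 × 6 × 3 = 162
  #10: 3 × 4 × 8 = 96
Modes with RPN ≥ 409: #6 (640), #8 (432) → 2.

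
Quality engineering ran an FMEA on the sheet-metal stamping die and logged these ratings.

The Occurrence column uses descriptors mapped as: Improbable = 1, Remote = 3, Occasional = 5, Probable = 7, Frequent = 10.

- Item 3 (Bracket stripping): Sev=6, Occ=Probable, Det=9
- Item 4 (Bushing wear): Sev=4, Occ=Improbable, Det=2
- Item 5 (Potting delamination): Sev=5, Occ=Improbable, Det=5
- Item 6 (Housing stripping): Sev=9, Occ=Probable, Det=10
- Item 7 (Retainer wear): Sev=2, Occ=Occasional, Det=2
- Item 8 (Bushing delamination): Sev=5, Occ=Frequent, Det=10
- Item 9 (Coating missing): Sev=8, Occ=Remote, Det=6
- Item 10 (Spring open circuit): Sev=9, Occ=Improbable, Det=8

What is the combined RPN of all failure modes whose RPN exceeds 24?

1749

RPN = Severity × Occurrence × Detection:
  Item 3: 6 × 7 × 9 = 378
  Item 4: 4 × 1 × 2 = 8
  Item 5: 5 × 1 × 5 = 25
  Item 6: 9 × 7 × 10 = 630
  Item 7: 2 × 5 × 2 = 20
  Item 8: 5 × 10 × 10 = 500
  Item 9: 8 × 3 × 6 = 144
  Item 10: 9 × 1 × 8 = 72
RPN > 24: Item 3 (378), Item 5 (25), Item 6 (630), Item 8 (500), Item 9 (144), Item 10 (72).
Sum: 378 + 25 + 630 + 500 + 144 + 72 = 1749.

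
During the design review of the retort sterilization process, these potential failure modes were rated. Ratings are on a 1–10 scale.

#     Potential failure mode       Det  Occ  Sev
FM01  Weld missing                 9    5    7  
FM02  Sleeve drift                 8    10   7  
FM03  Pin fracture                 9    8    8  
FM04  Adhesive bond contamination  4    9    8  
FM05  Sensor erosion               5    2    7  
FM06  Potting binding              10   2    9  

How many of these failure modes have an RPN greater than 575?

1

RPN = Severity × Occurrence × Detection:
  FM01: 7 × 5 × 9 = 315
  FM02: 7 × 10 × 8 = 560
  FM03: 8 × 8 × 9 = 576
  FM04: 8 × 9 × 4 = 288
  FM05: 7 × 2 × 5 = 70
  FM06: 9 × 2 × 10 = 180
Modes with RPN > 575: FM03 (576) → 1.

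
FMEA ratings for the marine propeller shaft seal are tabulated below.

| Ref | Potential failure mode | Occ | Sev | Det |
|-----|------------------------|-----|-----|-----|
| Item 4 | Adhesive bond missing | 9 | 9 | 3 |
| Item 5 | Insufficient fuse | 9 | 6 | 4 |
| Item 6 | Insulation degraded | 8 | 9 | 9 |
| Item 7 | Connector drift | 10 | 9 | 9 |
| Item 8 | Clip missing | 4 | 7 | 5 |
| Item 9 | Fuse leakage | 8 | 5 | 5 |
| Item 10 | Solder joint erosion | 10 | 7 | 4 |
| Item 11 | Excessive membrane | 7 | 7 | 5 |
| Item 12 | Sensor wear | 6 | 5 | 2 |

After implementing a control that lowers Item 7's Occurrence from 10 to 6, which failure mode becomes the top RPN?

RPN = Severity × Occurrence × Detection:
  Item 4: 9 × 9 × 3 = 243
  Item 5: 6 × 9 × 4 = 216
  Item 6: 9 × 8 × 9 = 648
  Item 7: 9 × 10 × 9 = 810
  Item 8: 7 × 4 × 5 = 140
  Item 9: 5 × 8 × 5 = 200
  Item 10: 7 × 10 × 4 = 280
  Item 11: 7 × 7 × 5 = 245
  Item 12: 5 × 6 × 2 = 60
After action: Item 7 → 9 × 6 × 9 = 486.
Revised RPNs: Item 6=648, Item 7=486, Item 10=280, Item 11=245, Item 4=243, Item 5=216, Item 9=200, Item 8=140, Item 12=60.
Highest is now Item 6 (648).

Item 6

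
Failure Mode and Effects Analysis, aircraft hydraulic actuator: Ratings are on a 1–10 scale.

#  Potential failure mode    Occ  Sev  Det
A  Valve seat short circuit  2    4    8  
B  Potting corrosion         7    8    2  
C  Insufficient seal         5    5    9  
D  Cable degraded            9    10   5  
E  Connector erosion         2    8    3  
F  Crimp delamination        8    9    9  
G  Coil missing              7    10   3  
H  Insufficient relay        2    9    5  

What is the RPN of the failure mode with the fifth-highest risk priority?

RPN = Severity × Occurrence × Detection:
  A: 4 × 2 × 8 = 64
  B: 8 × 7 × 2 = 112
  C: 5 × 5 × 9 = 225
  D: 10 × 9 × 5 = 450
  E: 8 × 2 × 3 = 48
  F: 9 × 8 × 9 = 648
  G: 10 × 7 × 3 = 210
  H: 9 × 2 × 5 = 90
Sorted descending: 648, 450, 225, 210, 112, 90, 64, 48.
The fifth-highest RPN is 112 (B).

112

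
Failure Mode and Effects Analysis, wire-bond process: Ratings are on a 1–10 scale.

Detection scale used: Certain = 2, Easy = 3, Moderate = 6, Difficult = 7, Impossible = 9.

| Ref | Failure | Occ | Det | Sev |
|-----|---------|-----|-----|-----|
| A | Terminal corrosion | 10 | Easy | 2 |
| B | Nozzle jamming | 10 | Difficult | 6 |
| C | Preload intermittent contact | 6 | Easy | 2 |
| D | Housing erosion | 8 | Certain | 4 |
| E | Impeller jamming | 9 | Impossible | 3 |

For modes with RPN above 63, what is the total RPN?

727

RPN = Severity × Occurrence × Detection:
  A: 2 × 10 × 3 = 60
  B: 6 × 10 × 7 = 420
  C: 2 × 6 × 3 = 36
  D: 4 × 8 × 2 = 64
  E: 3 × 9 × 9 = 243
RPN > 63: B (420), D (64), E (243).
Sum: 420 + 64 + 243 = 727.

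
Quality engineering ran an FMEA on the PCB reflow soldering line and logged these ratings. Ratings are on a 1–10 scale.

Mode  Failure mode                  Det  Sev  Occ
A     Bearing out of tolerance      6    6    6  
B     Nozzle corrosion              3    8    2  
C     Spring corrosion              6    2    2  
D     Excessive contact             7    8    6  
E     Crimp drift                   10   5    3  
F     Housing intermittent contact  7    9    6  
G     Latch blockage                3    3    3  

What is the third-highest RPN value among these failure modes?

216

RPN = Severity × Occurrence × Detection:
  A: 6 × 6 × 6 = 216
  B: 8 × 2 × 3 = 48
  C: 2 × 2 × 6 = 24
  D: 8 × 6 × 7 = 336
  E: 5 × 3 × 10 = 150
  F: 9 × 6 × 7 = 378
  G: 3 × 3 × 3 = 27
Sorted descending: 378, 336, 216, 150, 48, 27, 24.
The third-highest RPN is 216 (A).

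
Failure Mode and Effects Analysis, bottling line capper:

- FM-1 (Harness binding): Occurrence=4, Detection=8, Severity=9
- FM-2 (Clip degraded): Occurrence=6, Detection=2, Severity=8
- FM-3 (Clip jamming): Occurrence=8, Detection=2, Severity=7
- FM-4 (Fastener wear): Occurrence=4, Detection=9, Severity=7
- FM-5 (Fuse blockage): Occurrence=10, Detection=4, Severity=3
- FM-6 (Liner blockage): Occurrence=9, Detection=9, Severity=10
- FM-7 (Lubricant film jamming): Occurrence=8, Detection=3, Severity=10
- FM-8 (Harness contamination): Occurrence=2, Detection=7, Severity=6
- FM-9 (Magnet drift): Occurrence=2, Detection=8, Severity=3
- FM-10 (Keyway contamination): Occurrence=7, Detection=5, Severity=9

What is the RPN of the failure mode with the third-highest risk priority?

288

RPN = Severity × Occurrence × Detection:
  FM-1: 9 × 4 × 8 = 288
  FM-2: 8 × 6 × 2 = 96
  FM-3: 7 × 8 × 2 = 112
  FM-4: 7 × 4 × 9 = 252
  FM-5: 3 × 10 × 4 = 120
  FM-6: 10 × 9 × 9 = 810
  FM-7: 10 × 8 × 3 = 240
  FM-8: 6 × 2 × 7 = 84
  FM-9: 3 × 2 × 8 = 48
  FM-10: 9 × 7 × 5 = 315
Sorted descending: 810, 315, 288, 252, 240, 120, 112, 96, 84, 48.
The third-highest RPN is 288 (FM-1).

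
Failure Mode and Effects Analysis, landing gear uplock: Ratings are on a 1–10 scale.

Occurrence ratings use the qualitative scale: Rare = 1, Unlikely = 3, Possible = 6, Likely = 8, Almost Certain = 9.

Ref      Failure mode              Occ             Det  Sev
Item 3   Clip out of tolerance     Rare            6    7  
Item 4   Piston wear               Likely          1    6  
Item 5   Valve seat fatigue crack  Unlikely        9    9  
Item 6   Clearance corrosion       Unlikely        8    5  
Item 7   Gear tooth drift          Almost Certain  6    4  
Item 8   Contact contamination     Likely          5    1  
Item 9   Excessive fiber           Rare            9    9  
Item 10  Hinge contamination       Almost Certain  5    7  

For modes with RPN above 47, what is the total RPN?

1023

RPN = Severity × Occurrence × Detection:
  Item 3: 7 × 1 × 6 = 42
  Item 4: 6 × 8 × 1 = 48
  Item 5: 9 × 3 × 9 = 243
  Item 6: 5 × 3 × 8 = 120
  Item 7: 4 × 9 × 6 = 216
  Item 8: 1 × 8 × 5 = 40
  Item 9: 9 × 1 × 9 = 81
  Item 10: 7 × 9 × 5 = 315
RPN > 47: Item 4 (48), Item 5 (243), Item 6 (120), Item 7 (216), Item 9 (81), Item 10 (315).
Sum: 48 + 243 + 120 + 216 + 81 + 315 = 1023.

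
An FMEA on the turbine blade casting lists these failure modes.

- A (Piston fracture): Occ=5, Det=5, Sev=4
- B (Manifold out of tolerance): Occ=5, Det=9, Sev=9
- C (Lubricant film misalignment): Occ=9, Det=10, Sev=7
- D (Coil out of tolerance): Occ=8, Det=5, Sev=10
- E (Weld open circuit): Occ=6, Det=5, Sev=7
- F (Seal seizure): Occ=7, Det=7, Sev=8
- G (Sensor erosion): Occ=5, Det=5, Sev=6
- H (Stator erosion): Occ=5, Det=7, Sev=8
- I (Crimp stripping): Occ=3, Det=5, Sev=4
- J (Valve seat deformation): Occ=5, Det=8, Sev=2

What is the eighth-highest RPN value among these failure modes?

RPN = Severity × Occurrence × Detection:
  A: 4 × 5 × 5 = 100
  B: 9 × 5 × 9 = 405
  C: 7 × 9 × 10 = 630
  D: 10 × 8 × 5 = 400
  E: 7 × 6 × 5 = 210
  F: 8 × 7 × 7 = 392
  G: 6 × 5 × 5 = 150
  H: 8 × 5 × 7 = 280
  I: 4 × 3 × 5 = 60
  J: 2 × 5 × 8 = 80
Sorted descending: 630, 405, 400, 392, 280, 210, 150, 100, 80, 60.
The eighth-highest RPN is 100 (A).

100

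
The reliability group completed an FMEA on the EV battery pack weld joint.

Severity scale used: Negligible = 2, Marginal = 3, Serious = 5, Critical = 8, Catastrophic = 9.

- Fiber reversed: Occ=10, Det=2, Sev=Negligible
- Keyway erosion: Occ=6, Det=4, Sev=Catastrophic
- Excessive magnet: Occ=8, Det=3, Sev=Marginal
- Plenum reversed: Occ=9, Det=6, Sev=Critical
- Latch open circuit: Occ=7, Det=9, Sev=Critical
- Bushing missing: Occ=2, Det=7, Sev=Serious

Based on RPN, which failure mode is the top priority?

RPN = Severity × Occurrence × Detection:
  Fiber reversed: 2 × 10 × 2 = 40
  Keyway erosion: 9 × 6 × 4 = 216
  Excessive magnet: 3 × 8 × 3 = 72
  Plenum reversed: 8 × 9 × 6 = 432
  Latch open circuit: 8 × 7 × 9 = 504
  Bushing missing: 5 × 2 × 7 = 70
Highest RPN is 504 → Latch open circuit.

Latch open circuit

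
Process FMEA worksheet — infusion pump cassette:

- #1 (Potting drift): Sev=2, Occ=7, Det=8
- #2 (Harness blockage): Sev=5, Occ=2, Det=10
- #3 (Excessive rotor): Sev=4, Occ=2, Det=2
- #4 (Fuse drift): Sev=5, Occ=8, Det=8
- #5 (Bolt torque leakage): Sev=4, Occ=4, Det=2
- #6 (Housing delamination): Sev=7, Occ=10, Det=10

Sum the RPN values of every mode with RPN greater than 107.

1132

RPN = Severity × Occurrence × Detection:
  #1: 2 × 7 × 8 = 112
  #2: 5 × 2 × 10 = 100
  #3: 4 × 2 × 2 = 16
  #4: 5 × 8 × 8 = 320
  #5: 4 × 4 × 2 = 32
  #6: 7 × 10 × 10 = 700
RPN > 107: #1 (112), #4 (320), #6 (700).
Sum: 112 + 320 + 700 = 1132.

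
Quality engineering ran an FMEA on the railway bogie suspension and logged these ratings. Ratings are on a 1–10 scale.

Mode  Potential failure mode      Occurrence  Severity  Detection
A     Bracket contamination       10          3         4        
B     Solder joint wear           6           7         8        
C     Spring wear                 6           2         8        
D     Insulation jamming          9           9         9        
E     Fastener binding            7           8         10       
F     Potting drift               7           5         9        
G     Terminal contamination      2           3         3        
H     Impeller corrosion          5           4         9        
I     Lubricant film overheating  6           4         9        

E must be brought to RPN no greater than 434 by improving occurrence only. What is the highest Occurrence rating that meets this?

5

E: S=8, O=7, D=10 → current RPN = 560.
Fixed product = 80. Need 80 × O ≤ 434, so O ≤ 434/80 = 5.42.
Maximum integer Occurrence rating = 5 (gives RPN 400; O=6 would give 480 > 434).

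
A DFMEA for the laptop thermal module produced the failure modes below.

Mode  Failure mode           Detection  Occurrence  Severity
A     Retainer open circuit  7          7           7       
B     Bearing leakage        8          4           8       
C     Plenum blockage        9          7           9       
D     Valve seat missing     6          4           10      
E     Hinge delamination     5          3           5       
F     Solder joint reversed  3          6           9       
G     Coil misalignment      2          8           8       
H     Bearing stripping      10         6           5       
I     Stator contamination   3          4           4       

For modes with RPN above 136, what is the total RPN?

1868

RPN = Severity × Occurrence × Detection:
  A: 7 × 7 × 7 = 343
  B: 8 × 4 × 8 = 256
  C: 9 × 7 × 9 = 567
  D: 10 × 4 × 6 = 240
  E: 5 × 3 × 5 = 75
  F: 9 × 6 × 3 = 162
  G: 8 × 8 × 2 = 128
  H: 5 × 6 × 10 = 300
  I: 4 × 4 × 3 = 48
RPN > 136: A (343), B (256), C (567), D (240), F (162), H (300).
Sum: 343 + 256 + 567 + 240 + 162 + 300 = 1868.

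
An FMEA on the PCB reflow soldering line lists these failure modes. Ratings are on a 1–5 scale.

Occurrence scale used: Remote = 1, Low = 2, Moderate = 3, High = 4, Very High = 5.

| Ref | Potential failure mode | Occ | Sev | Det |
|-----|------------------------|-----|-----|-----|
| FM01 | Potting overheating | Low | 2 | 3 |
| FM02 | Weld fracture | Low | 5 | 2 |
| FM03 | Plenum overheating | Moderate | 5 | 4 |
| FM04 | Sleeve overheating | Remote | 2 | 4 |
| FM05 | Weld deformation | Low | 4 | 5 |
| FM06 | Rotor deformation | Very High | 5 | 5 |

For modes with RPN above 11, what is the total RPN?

RPN = Severity × Occurrence × Detection:
  FM01: 2 × 2 × 3 = 12
  FM02: 5 × 2 × 2 = 20
  FM03: 5 × 3 × 4 = 60
  FM04: 2 × 1 × 4 = 8
  FM05: 4 × 2 × 5 = 40
  FM06: 5 × 5 × 5 = 125
RPN > 11: FM01 (12), FM02 (20), FM03 (60), FM05 (40), FM06 (125).
Sum: 12 + 20 + 60 + 40 + 125 = 257.

257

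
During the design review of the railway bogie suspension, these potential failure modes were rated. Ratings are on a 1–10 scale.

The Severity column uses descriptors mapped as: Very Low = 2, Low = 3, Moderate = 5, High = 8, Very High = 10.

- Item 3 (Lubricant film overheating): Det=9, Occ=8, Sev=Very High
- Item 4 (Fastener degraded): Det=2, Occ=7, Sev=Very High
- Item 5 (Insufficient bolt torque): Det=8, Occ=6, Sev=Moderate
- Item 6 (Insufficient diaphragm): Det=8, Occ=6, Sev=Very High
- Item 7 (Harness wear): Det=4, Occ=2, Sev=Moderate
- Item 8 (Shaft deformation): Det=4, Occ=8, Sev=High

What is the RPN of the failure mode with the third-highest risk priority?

256

RPN = Severity × Occurrence × Detection:
  Item 3: 10 × 8 × 9 = 720
  Item 4: 10 × 7 × 2 = 140
  Item 5: 5 × 6 × 8 = 240
  Item 6: 10 × 6 × 8 = 480
  Item 7: 5 × 2 × 4 = 40
  Item 8: 8 × 8 × 4 = 256
Sorted descending: 720, 480, 256, 240, 140, 40.
The third-highest RPN is 256 (Item 8).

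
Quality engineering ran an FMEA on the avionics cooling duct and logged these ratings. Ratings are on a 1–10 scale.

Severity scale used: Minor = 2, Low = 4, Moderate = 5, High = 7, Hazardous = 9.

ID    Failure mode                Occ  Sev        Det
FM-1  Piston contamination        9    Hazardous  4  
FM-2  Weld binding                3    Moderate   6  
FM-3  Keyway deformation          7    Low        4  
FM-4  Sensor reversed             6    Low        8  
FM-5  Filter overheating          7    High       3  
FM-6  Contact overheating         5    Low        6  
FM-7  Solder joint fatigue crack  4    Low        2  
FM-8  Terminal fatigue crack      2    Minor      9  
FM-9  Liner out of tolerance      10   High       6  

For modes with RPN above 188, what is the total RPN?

RPN = Severity × Occurrence × Detection:
  FM-1: 9 × 9 × 4 = 324
  FM-2: 5 × 3 × 6 = 90
  FM-3: 4 × 7 × 4 = 112
  FM-4: 4 × 6 × 8 = 192
  FM-5: 7 × 7 × 3 = 147
  FM-6: 4 × 5 × 6 = 120
  FM-7: 4 × 4 × 2 = 32
  FM-8: 2 × 2 × 9 = 36
  FM-9: 7 × 10 × 6 = 420
RPN > 188: FM-1 (324), FM-4 (192), FM-9 (420).
Sum: 324 + 192 + 420 = 936.

936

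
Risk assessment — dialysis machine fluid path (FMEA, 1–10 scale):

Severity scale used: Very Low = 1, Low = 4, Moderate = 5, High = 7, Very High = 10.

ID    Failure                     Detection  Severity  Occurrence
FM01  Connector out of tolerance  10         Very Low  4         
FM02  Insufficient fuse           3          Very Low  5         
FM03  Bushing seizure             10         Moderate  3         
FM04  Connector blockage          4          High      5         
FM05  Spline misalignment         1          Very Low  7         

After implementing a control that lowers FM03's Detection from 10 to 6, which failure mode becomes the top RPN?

FM04

RPN = Severity × Occurrence × Detection:
  FM01: 1 × 4 × 10 = 40
  FM02: 1 × 5 × 3 = 15
  FM03: 5 × 3 × 10 = 150
  FM04: 7 × 5 × 4 = 140
  FM05: 1 × 7 × 1 = 7
After action: FM03 → 5 × 3 × 6 = 90.
Revised RPNs: FM04=140, FM03=90, FM01=40, FM02=15, FM05=7.
Highest is now FM04 (140).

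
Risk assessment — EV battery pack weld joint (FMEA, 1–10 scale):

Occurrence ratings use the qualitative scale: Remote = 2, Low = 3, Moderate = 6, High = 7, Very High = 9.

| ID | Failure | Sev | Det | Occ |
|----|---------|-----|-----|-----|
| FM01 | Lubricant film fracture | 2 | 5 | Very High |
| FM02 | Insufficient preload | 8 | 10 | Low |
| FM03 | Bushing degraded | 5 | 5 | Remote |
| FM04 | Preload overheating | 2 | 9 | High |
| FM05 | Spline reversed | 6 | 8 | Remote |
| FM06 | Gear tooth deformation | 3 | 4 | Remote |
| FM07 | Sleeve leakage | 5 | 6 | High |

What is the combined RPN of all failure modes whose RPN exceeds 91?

RPN = Severity × Occurrence × Detection:
  FM01: 2 × 9 × 5 = 90
  FM02: 8 × 3 × 10 = 240
  FM03: 5 × 2 × 5 = 50
  FM04: 2 × 7 × 9 = 126
  FM05: 6 × 2 × 8 = 96
  FM06: 3 × 2 × 4 = 24
  FM07: 5 × 7 × 6 = 210
RPN > 91: FM02 (240), FM04 (126), FM05 (96), FM07 (210).
Sum: 240 + 126 + 96 + 210 = 672.

672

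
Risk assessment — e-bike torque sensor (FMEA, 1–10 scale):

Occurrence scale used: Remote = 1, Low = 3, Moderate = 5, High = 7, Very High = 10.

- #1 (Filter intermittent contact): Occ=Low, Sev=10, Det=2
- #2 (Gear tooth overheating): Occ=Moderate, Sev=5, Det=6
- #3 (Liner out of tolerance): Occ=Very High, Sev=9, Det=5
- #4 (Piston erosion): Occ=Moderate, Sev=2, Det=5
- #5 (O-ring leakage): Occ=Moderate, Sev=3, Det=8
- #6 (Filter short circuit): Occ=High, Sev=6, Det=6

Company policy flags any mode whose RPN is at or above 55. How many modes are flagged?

RPN = Severity × Occurrence × Detection:
  #1: 10 × 3 × 2 = 60
  #2: 5 × 5 × 6 = 150
  #3: 9 × 10 × 5 = 450
  #4: 2 × 5 × 5 = 50
  #5: 3 × 5 × 8 = 120
  #6: 6 × 7 × 6 = 252
Modes with RPN ≥ 55: #1 (60), #2 (150), #3 (450), #5 (120), #6 (252) → 5.

5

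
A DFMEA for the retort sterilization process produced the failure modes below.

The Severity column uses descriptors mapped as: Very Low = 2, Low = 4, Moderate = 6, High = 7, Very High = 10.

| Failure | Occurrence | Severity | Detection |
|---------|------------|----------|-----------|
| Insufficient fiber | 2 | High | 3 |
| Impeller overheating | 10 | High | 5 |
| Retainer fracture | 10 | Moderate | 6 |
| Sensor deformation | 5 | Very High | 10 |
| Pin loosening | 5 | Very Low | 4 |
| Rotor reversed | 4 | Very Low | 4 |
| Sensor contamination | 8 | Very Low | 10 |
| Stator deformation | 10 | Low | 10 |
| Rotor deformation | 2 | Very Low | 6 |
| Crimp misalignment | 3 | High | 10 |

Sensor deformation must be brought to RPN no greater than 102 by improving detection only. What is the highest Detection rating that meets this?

2

Sensor deformation: S=10, O=5, D=10 → current RPN = 500.
Fixed product = 50. Need 50 × D ≤ 102, so D ≤ 102/50 = 2.04.
Maximum integer Detection rating = 2 (gives RPN 100; D=3 would give 150 > 102).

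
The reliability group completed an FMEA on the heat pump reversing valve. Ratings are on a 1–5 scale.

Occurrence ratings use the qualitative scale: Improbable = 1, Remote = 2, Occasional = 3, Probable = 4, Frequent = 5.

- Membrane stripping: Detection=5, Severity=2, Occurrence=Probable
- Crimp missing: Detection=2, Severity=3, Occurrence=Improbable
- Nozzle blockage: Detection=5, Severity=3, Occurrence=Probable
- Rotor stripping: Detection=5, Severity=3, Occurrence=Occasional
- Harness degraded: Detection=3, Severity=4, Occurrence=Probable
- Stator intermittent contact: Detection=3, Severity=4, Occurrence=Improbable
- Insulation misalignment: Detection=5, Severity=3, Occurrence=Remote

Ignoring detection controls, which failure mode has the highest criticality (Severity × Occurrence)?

Harness degraded

Criticality = Severity × Occurrence:
  Membrane stripping: 2 × 4 = 8
  Crimp missing: 3 × 1 = 3
  Nozzle blockage: 3 × 4 = 12
  Rotor stripping: 3 × 3 = 9
  Harness degraded: 4 × 4 = 16
  Stator intermittent contact: 4 × 1 = 4
  Insulation misalignment: 3 × 2 = 6
Highest criticality is 16 → Harness degraded.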